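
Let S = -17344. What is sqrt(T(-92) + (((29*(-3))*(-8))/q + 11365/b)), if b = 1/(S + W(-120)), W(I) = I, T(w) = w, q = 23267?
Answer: 2*I*sqrt(26861740692408699)/23267 ≈ 14088.0*I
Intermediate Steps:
b = -1/17464 (b = 1/(-17344 - 120) = 1/(-17464) = -1/17464 ≈ -5.7261e-5)
sqrt(T(-92) + (((29*(-3))*(-8))/q + 11365/b)) = sqrt(-92 + (((29*(-3))*(-8))/23267 + 11365/(-1/17464))) = sqrt(-92 + (-87*(-8)*(1/23267) + 11365*(-17464))) = sqrt(-92 + (696*(1/23267) - 198478360)) = sqrt(-92 + (696/23267 - 198478360)) = sqrt(-92 - 4617996001424/23267) = sqrt(-4617998141988/23267) = 2*I*sqrt(26861740692408699)/23267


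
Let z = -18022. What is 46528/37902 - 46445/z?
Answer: 1299443003/341534922 ≈ 3.8047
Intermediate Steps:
46528/37902 - 46445/z = 46528/37902 - 46445/(-18022) = 46528*(1/37902) - 46445*(-1/18022) = 23264/18951 + 46445/18022 = 1299443003/341534922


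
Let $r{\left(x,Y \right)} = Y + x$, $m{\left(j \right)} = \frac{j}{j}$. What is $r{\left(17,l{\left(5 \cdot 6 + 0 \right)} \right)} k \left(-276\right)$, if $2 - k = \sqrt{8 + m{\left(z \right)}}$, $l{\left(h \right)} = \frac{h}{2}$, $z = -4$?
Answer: $8832$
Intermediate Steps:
$l{\left(h \right)} = \frac{h}{2}$ ($l{\left(h \right)} = h \frac{1}{2} = \frac{h}{2}$)
$m{\left(j \right)} = 1$
$k = -1$ ($k = 2 - \sqrt{8 + 1} = 2 - \sqrt{9} = 2 - 3 = -1$)
$r{\left(17,l{\left(5 \cdot 6 + 0 \right)} \right)} k \left(-276\right) = \left(\frac{5 \cdot 6 + 0}{2} + 17\right) \left(-1\right) \left(-276\right) = \left(\frac{30 + 0}{2} + 17\right) \left(-1\right) \left(-276\right) = \left(\frac{1}{2} \cdot 30 + 17\right) \left(-1\right) \left(-276\right) = \left(15 + 17\right) \left(-1\right) \left(-276\right) = 32 \left(-1\right) \left(-276\right) = \left(-32\right) \left(-276\right) = 8832$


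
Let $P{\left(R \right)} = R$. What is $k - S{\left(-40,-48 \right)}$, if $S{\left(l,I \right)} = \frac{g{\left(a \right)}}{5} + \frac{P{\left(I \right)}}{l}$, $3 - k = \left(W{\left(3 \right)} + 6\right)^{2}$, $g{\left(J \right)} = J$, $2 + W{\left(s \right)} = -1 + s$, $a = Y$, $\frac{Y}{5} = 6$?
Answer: $- \frac{201}{5} \approx -40.2$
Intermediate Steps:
$Y = 30$ ($Y = 5 \cdot 6 = 30$)
$a = 30$
$W{\left(s \right)} = -3 + s$ ($W{\left(s \right)} = -2 + \left(-1 + s\right) = -3 + s$)
$k = -33$ ($k = 3 - \left(\left(-3 + 3\right) + 6\right)^{2} = 3 - \left(0 + 6\right)^{2} = 3 - 6^{2} = 3 - 36 = -33$)
$S{\left(l,I \right)} = 6 + \frac{I}{l}$ ($S{\left(l,I \right)} = \frac{30}{5} + \frac{I}{l} = 30 \cdot \frac{1}{5} + \frac{I}{l} = 6 + \frac{I}{l}$)
$k - S{\left(-40,-48 \right)} = -33 - \left(6 - \frac{48}{-40}\right) = -33 - \left(6 - - \frac{6}{5}\right) = -33 - \left(6 + \frac{6}{5}\right) = -33 - \frac{36}{5} = - \frac{201}{5}$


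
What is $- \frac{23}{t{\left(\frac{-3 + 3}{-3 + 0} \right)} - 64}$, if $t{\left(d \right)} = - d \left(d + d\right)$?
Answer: $\frac{23}{64} \approx 0.35938$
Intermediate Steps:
$t{\left(d \right)} = - 2 d^{2}$ ($t{\left(d \right)} = - d 2 d = - 2 d^{2}$)
$- \frac{23}{t{\left(\frac{-3 + 3}{-3 + 0} \right)} - 64} = - \frac{23}{- 2 \left(\frac{-3 + 3}{-3 + 0}\right)^{2} - 64} = - \frac{23}{- 2 \left(\frac{0}{-3}\right)^{2} - 64} = - \frac{23}{- 2 \left(0 \left(- \frac{1}{3}\right)\right)^{2} - 64} = - \frac{23}{- 2 \cdot 0^{2} - 64} = - \frac{23}{\left(-2\right) 0 - 64} = - \frac{23}{0 - 64} = - \frac{23}{-64} = \left(-23\right) \left(- \frac{1}{64}\right) = \frac{23}{64}$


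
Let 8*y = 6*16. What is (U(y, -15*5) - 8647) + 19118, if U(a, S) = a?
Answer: 10483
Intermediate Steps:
y = 12 (y = (6*16)/8 = (⅛)*96 = 12)
(U(y, -15*5) - 8647) + 19118 = (12 - 8647) + 19118 = -8635 + 19118 = 10483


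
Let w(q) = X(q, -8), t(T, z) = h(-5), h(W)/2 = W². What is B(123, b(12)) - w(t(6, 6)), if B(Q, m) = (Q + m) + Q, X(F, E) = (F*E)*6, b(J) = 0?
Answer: 2646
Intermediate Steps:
h(W) = 2*W²
t(T, z) = 50 (t(T, z) = 2*(-5)² = 2*25 = 50)
X(F, E) = 6*E*F (X(F, E) = (E*F)*6 = 6*E*F)
w(q) = -48*q (w(q) = 6*(-8)*q = -48*q)
B(Q, m) = m + 2*Q
B(123, b(12)) - w(t(6, 6)) = (0 + 2*123) - (-48)*50 = (0 + 246) - 1*(-2400) = 246 + 2400 = 2646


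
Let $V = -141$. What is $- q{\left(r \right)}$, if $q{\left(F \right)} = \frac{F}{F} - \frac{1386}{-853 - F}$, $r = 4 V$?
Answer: $- \frac{1675}{289} \approx -5.7958$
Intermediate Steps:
$r = -564$ ($r = 4 \left(-141\right) = -564$)
$q{\left(F \right)} = 1 - \frac{1386}{-853 - F}$
$- q{\left(r \right)} = - \frac{2239 - 564}{853 - 564} = - \frac{1675}{289}$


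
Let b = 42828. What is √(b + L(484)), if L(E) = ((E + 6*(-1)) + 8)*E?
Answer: 2*√69513 ≈ 527.31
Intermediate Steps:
L(E) = E*(2 + E) (L(E) = ((E - 6) + 8)*E = ((-6 + E) + 8)*E = (2 + E)*E = E*(2 + E))
√(b + L(484)) = √(42828 + 484*(2 + 484)) = √(42828 + 484*486) = √(42828 + 235224) = √278052 = 2*√69513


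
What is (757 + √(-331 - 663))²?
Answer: (757 + I*√994)² ≈ 5.7206e+5 + 47733.0*I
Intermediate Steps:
(757 + √(-331 - 663))² = (757 + √(-994))² = (757 + I*√994)²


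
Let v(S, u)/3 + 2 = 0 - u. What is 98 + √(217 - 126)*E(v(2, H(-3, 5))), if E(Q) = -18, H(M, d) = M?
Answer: 98 - 18*√91 ≈ -73.709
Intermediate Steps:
v(S, u) = -6 - 3*u (v(S, u) = -6 + 3*(0 - u) = -6 + 3*(-u) = -6 - 3*u)
98 + √(217 - 126)*E(v(2, H(-3, 5))) = 98 + √(217 - 126)*(-18) = 98 + √91*(-18) = 98 - 18*√91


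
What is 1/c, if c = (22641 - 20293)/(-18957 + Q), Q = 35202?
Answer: 16245/2348 ≈ 6.9187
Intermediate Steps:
c = 2348/16245 (c = (22641 - 20293)/(-18957 + 35202) = 2348/16245 ≈ 0.14454)
1/c = 1/(2348/16245) = 16245/2348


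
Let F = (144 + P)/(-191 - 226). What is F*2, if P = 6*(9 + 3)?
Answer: -144/139 ≈ -1.0360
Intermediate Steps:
P = 72 (P = 6*12 = 72)
F = -72/139 (F = (144 + 72)/(-191 - 226) = 216/(-417) = 216*(-1/417) = -72/139 ≈ -0.51799)
F*2 = -72/139*2 = -144/139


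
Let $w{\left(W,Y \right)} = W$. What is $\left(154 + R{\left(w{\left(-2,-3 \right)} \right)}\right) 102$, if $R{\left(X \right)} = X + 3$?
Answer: $15810$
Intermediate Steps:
$R{\left(X \right)} = 3 + X$
$\left(154 + R{\left(w{\left(-2,-3 \right)} \right)}\right) 102 = \left(154 + \left(3 - 2\right)\right) 102 = \left(154 + 1\right) 102 = 155 \cdot 102 = 15810$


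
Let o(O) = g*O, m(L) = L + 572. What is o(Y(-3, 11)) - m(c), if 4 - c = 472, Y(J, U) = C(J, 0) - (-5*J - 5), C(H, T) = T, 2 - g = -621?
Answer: -6334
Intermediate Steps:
g = 623 (g = 2 - 1*(-621) = 2 + 621 = 623)
Y(J, U) = 5 + 5*J (Y(J, U) = 0 - (-5*J - 5) = 0 - (-5 - 5*J) = 0 + (5 + 5*J) = 5 + 5*J)
c = -468 (c = 4 - 1*472 = 4 - 472 = -468)
m(L) = 572 + L
o(O) = 623*O
o(Y(-3, 11)) - m(c) = 623*(5 + 5*(-3)) - (572 - 468) = 623*(5 - 15) - 1*104 = 623*(-10) - 104 = -6230 - 104 = -6334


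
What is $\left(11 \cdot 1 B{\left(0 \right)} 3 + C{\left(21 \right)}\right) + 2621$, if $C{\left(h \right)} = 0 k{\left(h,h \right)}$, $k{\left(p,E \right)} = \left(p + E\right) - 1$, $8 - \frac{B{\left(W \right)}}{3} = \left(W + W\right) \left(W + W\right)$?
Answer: $3413$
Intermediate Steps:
$B{\left(W \right)} = 24 - 12 W^{2}$ ($B{\left(W \right)} = 24 - 3 \left(W + W\right) \left(W + W\right) = 24 - 3 \cdot 2 W 2 W = 24 - 3 \cdot 4 W^{2} = 24 - 12 W^{2}$)
$k{\left(p,E \right)} = -1 + E + p$ ($k{\left(p,E \right)} = \left(E + p\right) - 1 = -1 + E + p$)
$C{\left(h \right)} = 0$ ($C{\left(h \right)} = 0 \left(-1 + h + h\right) = 0 \left(-1 + 2 h\right) = 0$)
$\left(11 \cdot 1 B{\left(0 \right)} 3 + C{\left(21 \right)}\right) + 2621 = \left(11 \cdot 1 \left(24 - 12 \cdot 0^{2}\right) 3 + 0\right) + 2621 = \left(11 \cdot 1 \left(24 - 0\right) 3 + 0\right) + 2621 = \left(11 \cdot 1 \left(24 + 0\right) 3 + 0\right) + 2621 = \left(11 \cdot 1 \cdot 24 \cdot 3 + 0\right) + 2621 = \left(11 \cdot 24 \cdot 3 + 0\right) + 2621 = \left(11 \cdot 72 + 0\right) + 2621 = \left(792 + 0\right) + 2621 = 792 + 2621 = 3413$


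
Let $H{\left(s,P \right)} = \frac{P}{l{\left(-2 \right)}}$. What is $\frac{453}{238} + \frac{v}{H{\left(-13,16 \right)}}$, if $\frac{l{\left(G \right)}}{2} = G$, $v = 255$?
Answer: $- \frac{29439}{476} \approx -61.847$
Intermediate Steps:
$l{\left(G \right)} = 2 G$
$H{\left(s,P \right)} = - \frac{P}{4}$ ($H{\left(s,P \right)} = \frac{P}{2 \left(-2\right)} = \frac{P}{-4} = P \left(- \frac{1}{4}\right) = - \frac{P}{4}$)
$\frac{453}{238} + \frac{v}{H{\left(-13,16 \right)}} = \frac{453}{238} + \frac{255}{\left(- \frac{1}{4}\right) 16} = 453 \cdot \frac{1}{238} + \frac{255}{-4} = \frac{453}{238} + 255 \left(- \frac{1}{4}\right) = \frac{453}{238} - \frac{255}{4} = - \frac{29439}{476}$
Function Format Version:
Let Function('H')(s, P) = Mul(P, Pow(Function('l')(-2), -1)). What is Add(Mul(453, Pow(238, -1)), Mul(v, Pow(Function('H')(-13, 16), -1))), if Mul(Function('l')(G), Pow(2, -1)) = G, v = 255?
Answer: Rational(-29439, 476) ≈ -61.847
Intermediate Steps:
Function('l')(G) = Mul(2, G)
Function('H')(s, P) = Mul(Rational(-1, 4), P) (Function('H')(s, P) = Mul(P, Pow(Mul(2, -2), -1)) = Mul(P, Pow(-4, -1)) = Mul(P, Rational(-1, 4)) = Mul(Rational(-1, 4), P))
Add(Mul(453, Pow(238, -1)), Mul(v, Pow(Function('H')(-13, 16), -1))) = Add(Mul(453, Pow(238, -1)), Mul(255, Pow(Mul(Rational(-1, 4), 16), -1))) = Add(Mul(453, Rational(1, 238)), Mul(255, Pow(-4, -1))) = Add(Rational(453, 238), Mul(255, Rational(-1, 4))) = Add(Rational(453, 238), Rational(-255, 4)) = Rational(-29439, 476)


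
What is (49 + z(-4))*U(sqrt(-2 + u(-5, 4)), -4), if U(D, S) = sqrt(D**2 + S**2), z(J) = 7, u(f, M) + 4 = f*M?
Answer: 56*I*sqrt(10) ≈ 177.09*I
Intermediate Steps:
u(f, M) = -4 + M*f (u(f, M) = -4 + f*M = -4 + M*f)
(49 + z(-4))*U(sqrt(-2 + u(-5, 4)), -4) = (49 + 7)*sqrt((sqrt(-2 + (-4 + 4*(-5))))**2 + (-4)**2) = 56*sqrt((sqrt(-2 + (-4 - 20)))**2 + 16) = 56*sqrt((sqrt(-2 - 24))**2 + 16) = 56*sqrt((sqrt(-26))**2 + 16) = 56*sqrt((I*sqrt(26))**2 + 16) = 56*sqrt(-26 + 16) = 56*sqrt(-10) = 56*(I*sqrt(10)) = 56*I*sqrt(10)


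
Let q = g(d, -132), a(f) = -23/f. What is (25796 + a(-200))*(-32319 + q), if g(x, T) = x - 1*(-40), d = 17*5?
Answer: -83048012631/100 ≈ -8.3048e+8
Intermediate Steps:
d = 85
g(x, T) = 40 + x (g(x, T) = x + 40 = 40 + x)
q = 125 (q = 40 + 85 = 125)
(25796 + a(-200))*(-32319 + q) = (25796 - 23/(-200))*(-32319 + 125) = (25796 - 23*(-1/200))*(-32194) = (25796 + 23/200)*(-32194) = (5159223/200)*(-32194) = -83048012631/100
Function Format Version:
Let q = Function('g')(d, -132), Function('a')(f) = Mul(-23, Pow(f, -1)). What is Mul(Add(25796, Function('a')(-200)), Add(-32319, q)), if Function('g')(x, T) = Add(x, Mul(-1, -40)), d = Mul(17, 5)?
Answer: Rational(-83048012631, 100) ≈ -8.3048e+8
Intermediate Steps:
d = 85
Function('g')(x, T) = Add(40, x) (Function('g')(x, T) = Add(x, 40) = Add(40, x))
q = 125 (q = Add(40, 85) = 125)
Mul(Add(25796, Function('a')(-200)), Add(-32319, q)) = Mul(Add(25796, Mul(-23, Pow(-200, -1))), Add(-32319, 125)) = Mul(Add(25796, Mul(-23, Rational(-1, 200))), -32194) = Mul(Add(25796, Rational(23, 200)), -32194) = Mul(Rational(5159223, 200), -32194) = Rational(-83048012631, 100)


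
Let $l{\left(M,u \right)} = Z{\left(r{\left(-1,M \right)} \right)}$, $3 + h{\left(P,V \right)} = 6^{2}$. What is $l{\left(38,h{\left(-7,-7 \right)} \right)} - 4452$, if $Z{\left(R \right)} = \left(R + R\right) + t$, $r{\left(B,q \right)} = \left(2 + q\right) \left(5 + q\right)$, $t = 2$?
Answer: $-1010$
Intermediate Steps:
$h{\left(P,V \right)} = 33$ ($h{\left(P,V \right)} = -3 + 6^{2} = -3 + 36 = 33$)
$Z{\left(R \right)} = 2 + 2 R$ ($Z{\left(R \right)} = \left(R + R\right) + 2 = 2 R + 2 = 2 + 2 R$)
$l{\left(M,u \right)} = 22 + 2 M^{2} + 14 M$ ($l{\left(M,u \right)} = 2 + 2 \left(10 + M^{2} + 7 M\right) = 2 + \left(20 + 2 M^{2} + 14 M\right) = 22 + 2 M^{2} + 14 M$)
$l{\left(38,h{\left(-7,-7 \right)} \right)} - 4452 = \left(22 + 2 \cdot 38^{2} + 14 \cdot 38\right) - 4452 = \left(22 + 2 \cdot 1444 + 532\right) - 4452 = \left(22 + 2888 + 532\right) - 4452 = 3442 - 4452 = -1010$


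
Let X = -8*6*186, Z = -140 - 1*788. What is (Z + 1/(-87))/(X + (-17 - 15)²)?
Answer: 80737/687648 ≈ 0.11741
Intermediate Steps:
Z = -928 (Z = -140 - 788 = -928)
X = -8928 (X = -48*186 = -8928)
(Z + 1/(-87))/(X + (-17 - 15)²) = (-928 + 1/(-87))/(-8928 + (-17 - 15)²) = (-928 - 1/87)/(-8928 + (-32)²) = -80737/(87*(-8928 + 1024)) = -80737/87/(-7904) = -80737/87*(-1/7904) = 80737/687648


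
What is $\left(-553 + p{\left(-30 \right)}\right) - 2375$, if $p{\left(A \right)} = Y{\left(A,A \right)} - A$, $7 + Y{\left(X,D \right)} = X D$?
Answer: $-2005$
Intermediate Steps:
$Y{\left(X,D \right)} = -7 + D X$ ($Y{\left(X,D \right)} = -7 + X D = -7 + D X$)
$p{\left(A \right)} = -7 + A^{2} - A$ ($p{\left(A \right)} = \left(-7 + A A\right) - A = \left(-7 + A^{2}\right) - A = -7 + A^{2} - A$)
$\left(-553 + p{\left(-30 \right)}\right) - 2375 = \left(-553 - \left(-23 - 900\right)\right) - 2375 = \left(-553 + \left(-7 + 900 + 30\right)\right) - 2375 = \left(-553 + 923\right) - 2375 = 370 - 2375 = -2005$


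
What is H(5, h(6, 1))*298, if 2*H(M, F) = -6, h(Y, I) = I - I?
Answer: -894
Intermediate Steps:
h(Y, I) = 0
H(M, F) = -3 (H(M, F) = (½)*(-6) = -3)
H(5, h(6, 1))*298 = -3*298 = -894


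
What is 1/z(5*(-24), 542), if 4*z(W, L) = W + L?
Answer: 2/211 ≈ 0.0094787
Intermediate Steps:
z(W, L) = L/4 + W/4 (z(W, L) = (W + L)/4 = (L + W)/4 = L/4 + W/4)
1/z(5*(-24), 542) = 1/((¼)*542 + (5*(-24))/4) = 1/(271/2 + (¼)*(-120)) = 1/(271/2 - 30) = 1/(211/2) = 2/211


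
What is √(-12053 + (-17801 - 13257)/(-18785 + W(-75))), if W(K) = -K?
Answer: I*√1054685375530/9355 ≈ 109.78*I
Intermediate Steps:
√(-12053 + (-17801 - 13257)/(-18785 + W(-75))) = √(-12053 + (-17801 - 13257)/(-18785 - 1*(-75))) = √(-12053 - 31058/(-18785 + 75)) = √(-12053 - 31058/(-18710)) = √(-12053 - 31058*(-1/18710)) = √(-12053 + 15529/9355) = √(-112740286/9355) = I*√1054685375530/9355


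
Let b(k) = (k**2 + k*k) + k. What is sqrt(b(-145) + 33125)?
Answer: sqrt(75030) ≈ 273.92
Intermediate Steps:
b(k) = k + 2*k**2 (b(k) = (k**2 + k**2) + k = 2*k**2 + k = k + 2*k**2)
sqrt(b(-145) + 33125) = sqrt(-145*(1 + 2*(-145)) + 33125) = sqrt(-145*(1 - 290) + 33125) = sqrt(-145*(-289) + 33125) = sqrt(41905 + 33125) = sqrt(75030)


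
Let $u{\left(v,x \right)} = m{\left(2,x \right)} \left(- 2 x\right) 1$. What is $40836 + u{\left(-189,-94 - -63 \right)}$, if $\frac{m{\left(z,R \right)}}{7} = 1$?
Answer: $41270$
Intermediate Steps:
$m{\left(z,R \right)} = 7$ ($m{\left(z,R \right)} = 7 \cdot 1 = 7$)
$u{\left(v,x \right)} = - 14 x$ ($u{\left(v,x \right)} = 7 \left(- 2 x\right) 1 = - 14 x 1 = - 14 x$)
$40836 + u{\left(-189,-94 - -63 \right)} = 40836 - 14 \left(-94 - -63\right) = 40836 - 14 \left(-94 + 63\right) = 40836 - -434 = 40836 + 434 = 41270$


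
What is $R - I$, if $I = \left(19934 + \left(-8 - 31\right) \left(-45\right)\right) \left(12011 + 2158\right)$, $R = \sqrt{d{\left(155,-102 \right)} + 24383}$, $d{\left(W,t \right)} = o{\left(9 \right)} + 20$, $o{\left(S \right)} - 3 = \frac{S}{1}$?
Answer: $-307311441 + \sqrt{24415} \approx -3.0731 \cdot 10^{8}$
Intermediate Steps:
$o{\left(S \right)} = 3 + S$ ($o{\left(S \right)} = 3 + \frac{S}{1} = 3 + S 1 = 3 + S$)
$d{\left(W,t \right)} = 32$ ($d{\left(W,t \right)} = \left(3 + 9\right) + 20 = 12 + 20 = 32$)
$R = \sqrt{24415}$ ($R = \sqrt{32 + 24383} = \sqrt{24415} \approx 156.25$)
$I = 307311441$ ($I = \left(19934 - -1755\right) 14169 = \left(19934 + 1755\right) 14169 = 21689 \cdot 14169 = 307311441$)
$R - I = \sqrt{24415} - 307311441 = -307311441 + \sqrt{24415}$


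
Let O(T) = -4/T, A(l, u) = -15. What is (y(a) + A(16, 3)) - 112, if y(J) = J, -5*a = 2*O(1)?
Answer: -627/5 ≈ -125.40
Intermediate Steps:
a = 8/5 (a = -2*(-4/1)/5 = -2*(-4*1)/5 = -2*(-4)/5 = -1/5*(-8) = 8/5 ≈ 1.6000)
(y(a) + A(16, 3)) - 112 = (8/5 - 15) - 112 = -67/5 - 112 = -627/5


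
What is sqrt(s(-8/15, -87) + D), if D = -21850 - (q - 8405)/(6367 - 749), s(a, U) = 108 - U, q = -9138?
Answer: 3*I*sqrt(27031166)/106 ≈ 147.15*I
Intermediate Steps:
D = -2315769/106 (D = -21850 - (-9138 - 8405)/(6367 - 749) = -21850 - (-17543)/5618 = -21850 - 1*(-331/106) = -21850 + 331/106 = -2315769/106 ≈ -21847.)
sqrt(s(-8/15, -87) + D) = sqrt((108 - 1*(-87)) - 2315769/106) = sqrt((108 + 87) - 2315769/106) = sqrt(195 - 2315769/106) = sqrt(-2295099/106) = 3*I*sqrt(27031166)/106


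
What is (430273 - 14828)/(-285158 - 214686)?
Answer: -415445/499844 ≈ -0.83115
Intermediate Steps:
(430273 - 14828)/(-285158 - 214686) = 415445/(-499844) = 415445*(-1/499844) = -415445/499844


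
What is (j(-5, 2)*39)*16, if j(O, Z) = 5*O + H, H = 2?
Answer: -14352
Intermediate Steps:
j(O, Z) = 2 + 5*O (j(O, Z) = 5*O + 2 = 2 + 5*O)
(j(-5, 2)*39)*16 = ((2 + 5*(-5))*39)*16 = ((2 - 25)*39)*16 = -23*39*16 = -897*16 = -14352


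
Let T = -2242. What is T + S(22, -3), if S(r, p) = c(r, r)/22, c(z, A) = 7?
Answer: -49317/22 ≈ -2241.7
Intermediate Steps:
S(r, p) = 7/22
T + S(22, -3) = -2242 + 7/22 = -49317/22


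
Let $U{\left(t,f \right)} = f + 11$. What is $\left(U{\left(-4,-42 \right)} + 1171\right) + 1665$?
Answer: $2805$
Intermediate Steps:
$U{\left(t,f \right)} = 11 + f$
$\left(U{\left(-4,-42 \right)} + 1171\right) + 1665 = \left(\left(11 - 42\right) + 1171\right) + 1665 = \left(-31 + 1171\right) + 1665 = 1140 + 1665 = 2805$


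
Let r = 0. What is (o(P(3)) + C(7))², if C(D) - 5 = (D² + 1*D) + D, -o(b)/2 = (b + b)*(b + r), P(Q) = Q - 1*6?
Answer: 1024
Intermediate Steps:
P(Q) = -6 + Q (P(Q) = Q - 6 = -6 + Q)
o(b) = -4*b² (o(b) = -2*(b + b)*(b + 0) = -2*2*b*b = -4*b²)
C(D) = 5 + D² + 2*D (C(D) = 5 + ((D² + 1*D) + D) = 5 + ((D² + D) + D) = 5 + ((D + D²) + D) = 5 + (D² + 2*D) = 5 + D² + 2*D)
(o(P(3)) + C(7))² = (-4*(-6 + 3)² + (5 + 7² + 2*7))² = (-4*(-3)² + (5 + 49 + 14))² = (-4*9 + 68)² = (-36 + 68)² = 32² = 1024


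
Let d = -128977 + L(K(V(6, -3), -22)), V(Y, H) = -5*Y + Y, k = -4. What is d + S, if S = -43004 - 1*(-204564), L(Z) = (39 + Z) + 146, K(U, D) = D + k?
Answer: 32742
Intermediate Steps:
V(Y, H) = -4*Y
K(U, D) = -4 + D (K(U, D) = D - 4 = -4 + D)
L(Z) = 185 + Z
d = -128818 (d = -128977 + (185 + (-4 - 22)) = -128977 + (185 - 26) = -128977 + 159 = -128818)
S = 161560 (S = -43004 + 204564 = 161560)
d + S = -128818 + 161560 = 32742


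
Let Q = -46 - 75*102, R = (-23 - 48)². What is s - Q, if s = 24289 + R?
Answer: 37026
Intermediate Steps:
R = 5041 (R = (-71)² = 5041)
Q = -7696 (Q = -46 - 7650 = -7696)
s = 29330 (s = 24289 + 5041 = 29330)
s - Q = 29330 - 1*(-7696) = 29330 + 7696 = 37026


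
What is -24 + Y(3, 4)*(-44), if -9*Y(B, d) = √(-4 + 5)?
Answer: -172/9 ≈ -19.111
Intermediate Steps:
Y(B, d) = -⅑ (Y(B, d) = -√(-4 + 5)/9 = -√1/9 = -⅑*1 = -⅑)
-24 + Y(3, 4)*(-44) = -24 - ⅑*(-44) = -24 + 44/9 = -172/9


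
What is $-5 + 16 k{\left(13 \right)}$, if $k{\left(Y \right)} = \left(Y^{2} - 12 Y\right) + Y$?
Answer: $411$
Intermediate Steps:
$k{\left(Y \right)} = Y^{2} - 11 Y$
$-5 + 16 k{\left(13 \right)} = -5 + 16 \cdot 13 \left(-11 + 13\right) = -5 + 16 \cdot 13 \cdot 2 = -5 + 16 \cdot 26 = -5 + 416 = 411$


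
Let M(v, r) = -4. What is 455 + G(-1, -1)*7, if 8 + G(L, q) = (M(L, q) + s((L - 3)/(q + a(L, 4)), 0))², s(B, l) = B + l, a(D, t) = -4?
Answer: 11767/25 ≈ 470.68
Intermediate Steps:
G(L, q) = -8 + (-4 + (-3 + L)/(-4 + q))² (G(L, q) = -8 + (-4 + ((L - 3)/(q - 4) + 0))² = -8 + (-4 + ((-3 + L)/(-4 + q) + 0))² = -8 + (-4 + (-3 + L)/(-4 + q))²)
455 + G(-1, -1)*7 = 455 + (-8 + (13 - 1 - 4*(-1))²/(-4 - 1)²)*7 = 455 + (-8 + (13 - 1 + 4)²/(-5)²)*7 = 455 + (-8 + (1/25)*16²)*7 = 455 + (-8 + (1/25)*256)*7 = 455 + (-8 + 256/25)*7 = 455 + (56/25)*7 = 455 + 392/25 = 11767/25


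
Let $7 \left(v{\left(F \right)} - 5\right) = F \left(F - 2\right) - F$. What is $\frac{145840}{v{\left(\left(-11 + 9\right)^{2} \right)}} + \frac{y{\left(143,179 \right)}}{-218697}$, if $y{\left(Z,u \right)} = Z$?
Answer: $\frac{24807043087}{947687} \approx 26176.0$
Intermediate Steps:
$v{\left(F \right)} = 5 - \frac{F}{7} + \frac{F \left(-2 + F\right)}{7}$ ($v{\left(F \right)} = 5 + \frac{F \left(F - 2\right) - F}{7} = 5 + \frac{F \left(-2 + F\right) - F}{7} = 5 + \frac{- F + F \left(-2 + F\right)}{7} = 5 + \left(- \frac{F}{7} + \frac{F \left(-2 + F\right)}{7}\right) = 5 - \frac{F}{7} + \frac{F \left(-2 + F\right)}{7}$)
$\frac{145840}{v{\left(\left(-11 + 9\right)^{2} \right)}} + \frac{y{\left(143,179 \right)}}{-218697} = \frac{145840}{5 - \frac{3 \left(-11 + 9\right)^{2}}{7} + \frac{\left(\left(-11 + 9\right)^{2}\right)^{2}}{7}} + \frac{143}{-218697} = \frac{145840}{5 - \frac{3 \left(-2\right)^{2}}{7} + \frac{\left(\left(-2\right)^{2}\right)^{2}}{7}} + 143 \left(- \frac{1}{218697}\right) = \frac{145840}{5 - \frac{12}{7} + \frac{4^{2}}{7}} - \frac{143}{218697} = \frac{145840}{5 - \frac{12}{7} + \frac{1}{7} \cdot 16} - \frac{143}{218697} = \frac{145840}{5 - \frac{12}{7} + \frac{16}{7}} - \frac{143}{218697} = \frac{145840}{\frac{39}{7}} - \frac{143}{218697} = 145840 \cdot \frac{7}{39} - \frac{143}{218697} = \frac{1020880}{39} - \frac{143}{218697} = \frac{24807043087}{947687}$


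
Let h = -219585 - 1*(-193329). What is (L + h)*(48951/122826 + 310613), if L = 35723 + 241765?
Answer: 1597475474773008/20471 ≈ 7.8036e+10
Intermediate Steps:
h = -26256 (h = -219585 + 193329 = -26256)
L = 277488
(L + h)*(48951/122826 + 310613) = (277488 - 26256)*(48951/122826 + 310613) = 251232*(48951*(1/122826) + 310613) = 251232*(16317/40942 + 310613) = 251232*(12717133763/40942) = 1597475474773008/20471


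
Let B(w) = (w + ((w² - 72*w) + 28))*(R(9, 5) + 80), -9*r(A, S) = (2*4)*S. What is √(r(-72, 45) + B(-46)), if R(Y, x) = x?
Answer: 3*√51090 ≈ 678.09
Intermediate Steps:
r(A, S) = -8*S/9 (r(A, S) = -2*4*S/9 = -8*S/9)
B(w) = 2380 - 6035*w + 85*w² (B(w) = (w + ((w² - 72*w) + 28))*(5 + 80) = (w + (28 + w² - 72*w))*85 = (28 + w² - 71*w)*85 = 2380 - 6035*w + 85*w²)
√(r(-72, 45) + B(-46)) = √(-8/9*45 + (2380 - 6035*(-46) + 85*(-46)²)) = √(-40 + (2380 + 277610 + 85*2116)) = √(-40 + (2380 + 277610 + 179860)) = √(-40 + 459850) = √459810 = 3*√51090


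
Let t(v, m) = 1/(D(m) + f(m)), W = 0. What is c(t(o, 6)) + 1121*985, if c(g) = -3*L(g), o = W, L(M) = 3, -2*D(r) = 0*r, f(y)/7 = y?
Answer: 1104176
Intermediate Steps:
f(y) = 7*y
D(r) = 0 (D(r) = -0*r = -½*0 = 0)
o = 0
t(v, m) = 1/(7*m) (t(v, m) = 1/(0 + 7*m) = 1/(7*m))
c(g) = -9 (c(g) = -3*3 = -9)
c(t(o, 6)) + 1121*985 = -9 + 1121*985 = -9 + 1104185 = 1104176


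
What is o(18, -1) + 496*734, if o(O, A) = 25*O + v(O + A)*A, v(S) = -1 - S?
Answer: 364532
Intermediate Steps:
o(O, A) = 25*O + A*(-1 - A - O) (o(O, A) = 25*O + (-1 - (O + A))*A = 25*O + (-1 - (A + O))*A = 25*O + (-1 + (-A - O))*A = 25*O + (-1 - A - O)*A = 25*O + A*(-1 - A - O))
o(18, -1) + 496*734 = (25*18 - 1*(-1)*(1 - 1 + 18)) + 496*734 = (450 - 1*(-1)*18) + 364064 = (450 + 18) + 364064 = 468 + 364064 = 364532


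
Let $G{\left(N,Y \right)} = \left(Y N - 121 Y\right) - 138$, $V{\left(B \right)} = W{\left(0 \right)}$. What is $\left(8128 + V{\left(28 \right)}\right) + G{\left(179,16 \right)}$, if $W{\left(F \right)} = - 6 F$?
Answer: $8918$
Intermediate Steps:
$V{\left(B \right)} = 0$ ($V{\left(B \right)} = \left(-6\right) 0 = 0$)
$G{\left(N,Y \right)} = -138 - 121 Y + N Y$ ($G{\left(N,Y \right)} = \left(N Y - 121 Y\right) - 138 = \left(- 121 Y + N Y\right) - 138 = -138 - 121 Y + N Y$)
$\left(8128 + V{\left(28 \right)}\right) + G{\left(179,16 \right)} = \left(8128 + 0\right) - -790 = 8128 - -790 = 8128 + 790 = 8918$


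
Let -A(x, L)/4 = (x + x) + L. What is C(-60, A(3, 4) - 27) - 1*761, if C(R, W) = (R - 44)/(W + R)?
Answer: -96543/127 ≈ -760.18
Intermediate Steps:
A(x, L) = -8*x - 4*L (A(x, L) = -4*((x + x) + L) = -4*(2*x + L) = -4*(L + 2*x) = -8*x - 4*L)
C(R, W) = (-44 + R)/(R + W)
C(-60, A(3, 4) - 27) - 1*761 = (-44 - 60)/(-60 + ((-8*3 - 4*4) - 27)) - 1*761 = -104/(-60 + ((-24 - 16) - 27)) - 761 = -104/(-60 + (-40 - 27)) - 761 = -104/(-60 - 67) - 761 = -104/(-127) - 761 = -1/127*(-104) - 761 = 104/127 - 761 = -96543/127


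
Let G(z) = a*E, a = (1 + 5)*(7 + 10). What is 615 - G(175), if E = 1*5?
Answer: 105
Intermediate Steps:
a = 102 (a = 6*17 = 102)
E = 5
G(z) = 510 (G(z) = 102*5 = 510)
615 - G(175) = 615 - 1*510 = 615 - 510 = 105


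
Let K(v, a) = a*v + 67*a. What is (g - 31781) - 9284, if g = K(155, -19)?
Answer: -45283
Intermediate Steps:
K(v, a) = 67*a + a*v
g = -4218 (g = -19*(67 + 155) = -19*222 = -4218)
(g - 31781) - 9284 = (-4218 - 31781) - 9284 = -35999 - 9284 = -45283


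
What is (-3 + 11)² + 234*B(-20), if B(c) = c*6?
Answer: -28016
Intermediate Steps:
B(c) = 6*c
(-3 + 11)² + 234*B(-20) = (-3 + 11)² + 234*(6*(-20)) = 8² + 234*(-120) = 64 - 28080 = -28016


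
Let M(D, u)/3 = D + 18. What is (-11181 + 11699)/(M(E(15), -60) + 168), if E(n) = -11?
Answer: 74/27 ≈ 2.7407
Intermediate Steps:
M(D, u) = 54 + 3*D (M(D, u) = 3*(D + 18) = 3*(18 + D) = 54 + 3*D)
(-11181 + 11699)/(M(E(15), -60) + 168) = (-11181 + 11699)/((54 + 3*(-11)) + 168) = 518/((54 - 33) + 168) = 518/(21 + 168) = 518/189 = 518*(1/189) = 74/27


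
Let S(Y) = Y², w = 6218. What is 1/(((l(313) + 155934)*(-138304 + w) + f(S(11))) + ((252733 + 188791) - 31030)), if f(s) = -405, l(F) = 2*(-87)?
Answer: -1/20573305271 ≈ -4.8607e-11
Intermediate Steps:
l(F) = -174
1/(((l(313) + 155934)*(-138304 + w) + f(S(11))) + ((252733 + 188791) - 31030)) = 1/(((-174 + 155934)*(-138304 + 6218) - 405) + ((252733 + 188791) - 31030)) = 1/((155760*(-132086) - 405) + (441524 - 31030)) = 1/((-20573715360 - 405) + 410494) = 1/(-20573715765 + 410494) = 1/(-20573305271) = -1/20573305271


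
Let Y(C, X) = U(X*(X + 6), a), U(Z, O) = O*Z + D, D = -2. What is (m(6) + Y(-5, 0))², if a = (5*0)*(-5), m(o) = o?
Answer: 16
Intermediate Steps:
a = 0 (a = 0*(-5) = 0)
U(Z, O) = -2 + O*Z (U(Z, O) = O*Z - 2 = -2 + O*Z)
Y(C, X) = -2 (Y(C, X) = -2 + 0*(X*(X + 6)) = -2 + 0*(X*(6 + X)) = -2 + 0 = -2)
(m(6) + Y(-5, 0))² = (6 - 2)² = 4² = 16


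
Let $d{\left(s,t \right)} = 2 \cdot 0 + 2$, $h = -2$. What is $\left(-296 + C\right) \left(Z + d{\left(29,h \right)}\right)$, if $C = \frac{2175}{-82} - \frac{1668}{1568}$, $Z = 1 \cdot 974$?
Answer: $- \frac{634486498}{2009} \approx -3.1582 \cdot 10^{5}$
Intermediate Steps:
$d{\left(s,t \right)} = 2$ ($d{\left(s,t \right)} = 0 + 2 = 2$)
$Z = 974$
$C = - \frac{443397}{16072}$ ($C = 2175 \left(- \frac{1}{82}\right) - \frac{417}{392} = - \frac{2175}{82} - \frac{417}{392} = - \frac{443397}{16072} \approx -27.588$)
$\left(-296 + C\right) \left(Z + d{\left(29,h \right)}\right) = \left(-296 - \frac{443397}{16072}\right) \left(974 + 2\right) = \left(- \frac{5200709}{16072}\right) 976 = - \frac{634486498}{2009}$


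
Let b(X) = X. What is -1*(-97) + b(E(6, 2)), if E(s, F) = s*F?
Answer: 109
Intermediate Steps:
E(s, F) = F*s
-1*(-97) + b(E(6, 2)) = -1*(-97) + 2*6 = 97 + 12 = 109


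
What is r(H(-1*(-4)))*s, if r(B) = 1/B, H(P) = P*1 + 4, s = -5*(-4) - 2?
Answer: 9/4 ≈ 2.2500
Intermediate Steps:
s = 18 (s = 20 - 2 = 18)
H(P) = 4 + P (H(P) = P + 4 = 4 + P)
r(H(-1*(-4)))*s = 18/(4 - 1*(-4)) = 18/(4 + 4) = 18/8 = (⅛)*18 = 9/4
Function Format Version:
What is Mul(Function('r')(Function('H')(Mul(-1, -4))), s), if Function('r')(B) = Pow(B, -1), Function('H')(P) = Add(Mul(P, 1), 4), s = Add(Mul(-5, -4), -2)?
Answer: Rational(9, 4) ≈ 2.2500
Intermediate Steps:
s = 18 (s = Add(20, -2) = 18)
Function('H')(P) = Add(4, P) (Function('H')(P) = Add(P, 4) = Add(4, P))
Mul(Function('r')(Function('H')(Mul(-1, -4))), s) = Mul(Pow(Add(4, Mul(-1, -4)), -1), 18) = Mul(Pow(Add(4, 4), -1), 18) = Mul(Pow(8, -1), 18) = Mul(Rational(1, 8), 18) = Rational(9, 4)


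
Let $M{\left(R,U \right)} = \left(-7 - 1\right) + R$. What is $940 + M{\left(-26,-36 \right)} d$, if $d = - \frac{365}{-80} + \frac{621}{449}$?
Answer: $\frac{2650359}{3592} \approx 737.85$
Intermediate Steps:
$M{\left(R,U \right)} = -8 + R$
$d = \frac{42713}{7184}$ ($d = \left(-365\right) \left(- \frac{1}{80}\right) + 621 \cdot \frac{1}{449} = \frac{73}{16} + \frac{621}{449} = \frac{42713}{7184} \approx 5.9456$)
$940 + M{\left(-26,-36 \right)} d = 940 + \left(-8 - 26\right) \frac{42713}{7184} = 940 - \frac{726121}{3592} = \frac{2650359}{3592}$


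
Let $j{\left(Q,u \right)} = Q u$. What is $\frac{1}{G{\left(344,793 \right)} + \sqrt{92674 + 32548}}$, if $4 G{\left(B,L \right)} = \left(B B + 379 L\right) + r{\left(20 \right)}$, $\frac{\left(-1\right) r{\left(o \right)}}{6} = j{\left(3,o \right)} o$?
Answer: $\frac{1646732}{169480888937} - \frac{16 \sqrt{125222}}{169480888937} \approx 9.6829 \cdot 10^{-6}$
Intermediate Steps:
$r{\left(o \right)} = - 18 o^{2}$ ($r{\left(o \right)} = - 6 \cdot 3 o o = - 6 \cdot 3 o^{2} = - 18 o^{2}$)
$G{\left(B,L \right)} = -1800 + \frac{B^{2}}{4} + \frac{379 L}{4}$ ($G{\left(B,L \right)} = \frac{\left(B B + 379 L\right) - 18 \cdot 20^{2}}{4} = \frac{\left(B^{2} + 379 L\right) - 7200}{4} = \frac{-7200 + B^{2} + 379 L}{4} = -1800 + \frac{B^{2}}{4} + \frac{379 L}{4}$)
$\frac{1}{G{\left(344,793 \right)} + \sqrt{92674 + 32548}} = \frac{1}{\left(-1800 + \frac{344^{2}}{4} + \frac{379}{4} \cdot 793\right) + \sqrt{92674 + 32548}} = \frac{1}{\left(-1800 + \frac{1}{4} \cdot 118336 + \frac{300547}{4}\right) + \sqrt{125222}} = \frac{1}{\left(-1800 + 29584 + \frac{300547}{4}\right) + \sqrt{125222}} = \frac{1}{\frac{411683}{4} + \sqrt{125222}}$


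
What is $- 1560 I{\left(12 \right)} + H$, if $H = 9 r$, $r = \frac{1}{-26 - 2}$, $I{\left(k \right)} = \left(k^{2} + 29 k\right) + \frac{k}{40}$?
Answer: $- \frac{21503673}{28} \approx -7.6799 \cdot 10^{5}$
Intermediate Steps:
$I{\left(k \right)} = k^{2} + \frac{1161 k}{40}$ ($I{\left(k \right)} = \left(k^{2} + 29 k\right) + k \frac{1}{40} = \left(k^{2} + 29 k\right) + \frac{k}{40} = k^{2} + \frac{1161 k}{40}$)
$r = - \frac{1}{28}$ ($r = \frac{1}{-28} = - \frac{1}{28} \approx -0.035714$)
$H = - \frac{9}{28}$ ($H = 9 \left(- \frac{1}{28}\right) = - \frac{9}{28} \approx -0.32143$)
$- 1560 I{\left(12 \right)} + H = - 1560 \cdot \frac{1}{40} \cdot 12 \left(1161 + 40 \cdot 12\right) - \frac{9}{28} = - 1560 \cdot \frac{1}{40} \cdot 12 \left(1161 + 480\right) - \frac{9}{28} = - 1560 \cdot \frac{1}{40} \cdot 12 \cdot 1641 - \frac{9}{28} = \left(-1560\right) \frac{4923}{10} - \frac{9}{28} = -767988 - \frac{9}{28} = - \frac{21503673}{28}$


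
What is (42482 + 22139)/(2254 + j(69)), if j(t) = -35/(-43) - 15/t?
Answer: 63910169/2229796 ≈ 28.662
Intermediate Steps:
j(t) = 35/43 - 15/t (j(t) = -35*(-1/43) - 15/t = 35/43 - 15/t)
(42482 + 22139)/(2254 + j(69)) = (42482 + 22139)/(2254 + (35/43 - 15/69)) = 64621/(2254 + (35/43 - 15*1/69)) = 64621/(2254 + (35/43 - 5/23)) = 64621/(2254 + 590/989) = 64621/(2229796/989) = 64621*(989/2229796) = 63910169/2229796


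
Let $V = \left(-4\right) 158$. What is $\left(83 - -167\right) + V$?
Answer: $-382$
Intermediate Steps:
$V = -632$
$\left(83 - -167\right) + V = \left(83 - -167\right) - 632 = \left(83 + 167\right) - 632 = 250 - 632 = -382$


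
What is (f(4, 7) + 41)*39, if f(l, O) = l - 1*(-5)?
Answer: 1950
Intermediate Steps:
f(l, O) = 5 + l (f(l, O) = l + 5 = 5 + l)
(f(4, 7) + 41)*39 = ((5 + 4) + 41)*39 = (9 + 41)*39 = 50*39 = 1950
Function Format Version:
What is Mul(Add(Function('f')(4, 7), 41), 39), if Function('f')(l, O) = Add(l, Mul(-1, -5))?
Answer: 1950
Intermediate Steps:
Function('f')(l, O) = Add(5, l) (Function('f')(l, O) = Add(l, 5) = Add(5, l))
Mul(Add(Function('f')(4, 7), 41), 39) = Mul(Add(Add(5, 4), 41), 39) = Mul(Add(9, 41), 39) = Mul(50, 39) = 1950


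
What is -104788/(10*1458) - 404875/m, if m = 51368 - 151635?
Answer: -1150925224/365473215 ≈ -3.1491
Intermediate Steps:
m = -100267
-104788/(10*1458) - 404875/m = -104788/(10*1458) - 404875/(-100267) = -104788/14580 - 404875*(-1/100267) = -104788*1/14580 + 404875/100267 = -26197/3645 + 404875/100267 = -1150925224/365473215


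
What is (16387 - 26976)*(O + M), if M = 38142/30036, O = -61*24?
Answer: 77537179503/5006 ≈ 1.5489e+7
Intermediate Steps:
O = -1464
M = 6357/5006 (M = 38142*(1/30036) = 6357/5006 ≈ 1.2699)
(16387 - 26976)*(O + M) = (16387 - 26976)*(-1464 + 6357/5006) = -10589*(-7322427/5006) = 77537179503/5006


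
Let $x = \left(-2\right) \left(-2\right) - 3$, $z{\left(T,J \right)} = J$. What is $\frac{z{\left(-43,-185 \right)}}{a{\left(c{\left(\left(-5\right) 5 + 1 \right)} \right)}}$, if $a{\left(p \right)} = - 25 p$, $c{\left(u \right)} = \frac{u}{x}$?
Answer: $- \frac{37}{120} \approx -0.30833$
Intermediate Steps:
$x = 1$ ($x = 4 - 3 = 1$)
$c{\left(u \right)} = u$ ($c{\left(u \right)} = \frac{u}{1} = u 1 = u$)
$\frac{z{\left(-43,-185 \right)}}{a{\left(c{\left(\left(-5\right) 5 + 1 \right)} \right)}} = - \frac{185}{\left(-25\right) \left(\left(-5\right) 5 + 1\right)} = - \frac{185}{\left(-25\right) \left(-25 + 1\right)} = - \frac{185}{\left(-25\right) \left(-24\right)} = - \frac{185}{600} = \left(-185\right) \frac{1}{600} = - \frac{37}{120}$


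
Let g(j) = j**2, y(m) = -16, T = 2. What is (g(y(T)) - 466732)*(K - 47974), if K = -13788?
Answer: 28810490712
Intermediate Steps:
(g(y(T)) - 466732)*(K - 47974) = ((-16)**2 - 466732)*(-13788 - 47974) = (256 - 466732)*(-61762) = -466476*(-61762) = 28810490712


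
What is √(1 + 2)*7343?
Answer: 7343*√3 ≈ 12718.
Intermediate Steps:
√(1 + 2)*7343 = √3*7343 = 7343*√3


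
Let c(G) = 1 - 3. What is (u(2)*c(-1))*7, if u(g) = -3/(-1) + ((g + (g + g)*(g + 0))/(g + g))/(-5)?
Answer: -35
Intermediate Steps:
c(G) = -2
u(g) = 3 - (g + 2*g²)/(10*g) (u(g) = -3*(-1) + ((g + (2*g)*g)/((2*g)))*(-⅕) = 3 + ((g + 2*g²)*(1/(2*g)))*(-⅕) = 3 + ((g + 2*g²)/(2*g))*(-⅕) = 3 - (g + 2*g²)/(10*g))
(u(2)*c(-1))*7 = ((29/10 - ⅕*2)*(-2))*7 = ((29/10 - ⅖)*(-2))*7 = ((5/2)*(-2))*7 = -5*7 = -35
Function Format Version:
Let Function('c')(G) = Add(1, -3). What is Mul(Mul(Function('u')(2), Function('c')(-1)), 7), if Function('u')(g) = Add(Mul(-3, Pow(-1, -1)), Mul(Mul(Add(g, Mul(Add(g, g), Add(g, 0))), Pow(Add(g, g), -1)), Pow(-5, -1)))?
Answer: -35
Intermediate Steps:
Function('c')(G) = -2
Function('u')(g) = Add(3, Mul(Rational(-1, 10), Pow(g, -1), Add(g, Mul(2, Pow(g, 2))))) (Function('u')(g) = Add(Mul(-3, -1), Mul(Mul(Add(g, Mul(Mul(2, g), g)), Pow(Mul(2, g), -1)), Rational(-1, 5))) = Add(3, Mul(Mul(Add(g, Mul(2, Pow(g, 2))), Mul(Rational(1, 2), Pow(g, -1))), Rational(-1, 5))) = Add(3, Mul(Mul(Rational(1, 2), Pow(g, -1), Add(g, Mul(2, Pow(g, 2)))), Rational(-1, 5))) = Add(3, Mul(Rational(-1, 10), Pow(g, -1), Add(g, Mul(2, Pow(g, 2))))))
Mul(Mul(Function('u')(2), Function('c')(-1)), 7) = Mul(Mul(Add(Rational(29, 10), Mul(Rational(-1, 5), 2)), -2), 7) = Mul(Mul(Add(Rational(29, 10), Rational(-2, 5)), -2), 7) = Mul(Mul(Rational(5, 2), -2), 7) = Mul(-5, 7) = -35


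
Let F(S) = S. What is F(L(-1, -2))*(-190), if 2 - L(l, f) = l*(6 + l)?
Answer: -1330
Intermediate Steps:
L(l, f) = 2 - l*(6 + l)
F(L(-1, -2))*(-190) = (2 - 1*(-1)**2 - 6*(-1))*(-190) = (2 - 1*1 + 6)*(-190) = (2 - 1 + 6)*(-190) = 7*(-190) = -1330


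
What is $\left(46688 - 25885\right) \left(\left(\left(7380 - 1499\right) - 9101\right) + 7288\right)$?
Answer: $84626604$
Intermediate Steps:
$\left(46688 - 25885\right) \left(\left(\left(7380 - 1499\right) - 9101\right) + 7288\right) = 20803 \left(\left(5881 - 9101\right) + 7288\right) = 20803 \left(-3220 + 7288\right) = 20803 \cdot 4068 = 84626604$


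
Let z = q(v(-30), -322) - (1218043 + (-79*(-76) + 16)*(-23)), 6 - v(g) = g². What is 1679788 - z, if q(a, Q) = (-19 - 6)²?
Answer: 2758746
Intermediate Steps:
v(g) = 6 - g²
q(a, Q) = 625 (q(a, Q) = (-25)² = 625)
z = -1078958 (z = 625 - (1218043 + (-79*(-76) + 16)*(-23)) = 625 - (1218043 + (6004 + 16)*(-23)) = 625 - (1218043 + 6020*(-23)) = 625 - (1218043 - 138460) = 625 - 1*1079583 = 625 - 1079583 = -1078958)
1679788 - z = 1679788 - 1*(-1078958) = 1679788 + 1078958 = 2758746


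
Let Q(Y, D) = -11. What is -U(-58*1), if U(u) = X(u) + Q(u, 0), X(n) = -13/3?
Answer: 46/3 ≈ 15.333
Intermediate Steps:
X(n) = -13/3 (X(n) = -13*⅓ = -13/3)
U(u) = -46/3 (U(u) = -13/3 - 11 = -46/3)
-U(-58*1) = -1*(-46/3) = 46/3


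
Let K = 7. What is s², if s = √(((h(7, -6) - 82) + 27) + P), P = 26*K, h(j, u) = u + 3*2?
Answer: 127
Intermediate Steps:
h(j, u) = 6 + u (h(j, u) = u + 6 = 6 + u)
P = 182 (P = 26*7 = 182)
s = √127 (s = √((((6 - 6) - 82) + 27) + 182) = √(((0 - 82) + 27) + 182) = √((-82 + 27) + 182) = √(-55 + 182) = √127 ≈ 11.269)
s² = (√127)² = 127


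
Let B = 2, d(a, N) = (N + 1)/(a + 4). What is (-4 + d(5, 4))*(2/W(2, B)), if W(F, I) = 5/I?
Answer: -124/45 ≈ -2.7556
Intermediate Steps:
d(a, N) = (1 + N)/(4 + a)
(-4 + d(5, 4))*(2/W(2, B)) = (-4 + (1 + 4)/(4 + 5))*(2/((5/2))) = (-4 + 5/9)*(2/((5*(1/2)))) = (-4 + (1/9)*5)*(2/(5/2)) = (-4 + 5/9)*(2*(2/5)) = -31/9*4/5 = -124/45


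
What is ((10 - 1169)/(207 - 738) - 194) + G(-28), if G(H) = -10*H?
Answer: 46825/531 ≈ 88.183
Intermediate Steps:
((10 - 1169)/(207 - 738) - 194) + G(-28) = ((10 - 1169)/(207 - 738) - 194) - 10*(-28) = (-1159/(-531) - 194) + 280 = (-1159*(-1/531) - 194) + 280 = (1159/531 - 194) + 280 = -101855/531 + 280 = 46825/531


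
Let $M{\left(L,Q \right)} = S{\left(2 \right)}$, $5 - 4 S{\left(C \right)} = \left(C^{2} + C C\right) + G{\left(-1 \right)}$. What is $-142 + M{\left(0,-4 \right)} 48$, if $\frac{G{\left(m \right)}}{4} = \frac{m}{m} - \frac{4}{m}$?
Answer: $-418$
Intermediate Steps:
$G{\left(m \right)} = 4 - \frac{16}{m}$ ($G{\left(m \right)} = 4 \left(\frac{m}{m} - \frac{4}{m}\right) = 4 \left(1 - \frac{4}{m}\right) = 4 - \frac{16}{m}$)
$S{\left(C \right)} = - \frac{15}{4} - \frac{C^{2}}{2}$ ($S{\left(C \right)} = \frac{5}{4} - \frac{\left(C^{2} + C C\right) - \left(-4 + \frac{16}{-1}\right)}{4} = \frac{5}{4} - \frac{\left(C^{2} + C^{2}\right) + \left(4 - -16\right)}{4} = \frac{5}{4} - \frac{2 C^{2} + \left(4 + 16\right)}{4} = \frac{5}{4} - \frac{2 C^{2} + 20}{4} = \frac{5}{4} - \frac{20 + 2 C^{2}}{4} = \frac{5}{4} - \left(5 + \frac{C^{2}}{2}\right) = - \frac{15}{4} - \frac{C^{2}}{2}$)
$M{\left(L,Q \right)} = - \frac{23}{4}$ ($M{\left(L,Q \right)} = - \frac{15}{4} - \frac{2^{2}}{2} = - \frac{15}{4} - 2 = - \frac{23}{4}$)
$-142 + M{\left(0,-4 \right)} 48 = -142 - 276 = -418$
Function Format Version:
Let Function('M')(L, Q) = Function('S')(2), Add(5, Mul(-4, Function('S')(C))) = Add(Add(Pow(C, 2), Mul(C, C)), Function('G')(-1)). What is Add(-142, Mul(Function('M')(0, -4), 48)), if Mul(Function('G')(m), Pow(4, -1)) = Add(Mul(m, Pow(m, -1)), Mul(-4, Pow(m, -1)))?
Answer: -418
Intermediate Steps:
Function('G')(m) = Add(4, Mul(-16, Pow(m, -1))) (Function('G')(m) = Mul(4, Add(Mul(m, Pow(m, -1)), Mul(-4, Pow(m, -1)))) = Mul(4, Add(1, Mul(-4, Pow(m, -1)))) = Add(4, Mul(-16, Pow(m, -1))))
Function('S')(C) = Add(Rational(-15, 4), Mul(Rational(-1, 2), Pow(C, 2))) (Function('S')(C) = Add(Rational(5, 4), Mul(Rational(-1, 4), Add(Add(Pow(C, 2), Mul(C, C)), Add(4, Mul(-16, Pow(-1, -1)))))) = Add(Rational(5, 4), Mul(Rational(-1, 4), Add(Add(Pow(C, 2), Pow(C, 2)), Add(4, Mul(-16, -1))))) = Add(Rational(5, 4), Mul(Rational(-1, 4), Add(Mul(2, Pow(C, 2)), Add(4, 16)))) = Add(Rational(5, 4), Mul(Rational(-1, 4), Add(Mul(2, Pow(C, 2)), 20))) = Add(Rational(5, 4), Mul(Rational(-1, 4), Add(20, Mul(2, Pow(C, 2))))) = Add(Rational(5, 4), Add(-5, Mul(Rational(-1, 2), Pow(C, 2)))) = Add(Rational(-15, 4), Mul(Rational(-1, 2), Pow(C, 2))))
Function('M')(L, Q) = Rational(-23, 4) (Function('M')(L, Q) = Add(Rational(-15, 4), Mul(Rational(-1, 2), Pow(2, 2))) = Add(Rational(-15, 4), Mul(Rational(-1, 2), 4)) = Add(Rational(-15, 4), -2) = Rational(-23, 4))
Add(-142, Mul(Function('M')(0, -4), 48)) = Add(-142, Mul(Rational(-23, 4), 48)) = Add(-142, -276) = -418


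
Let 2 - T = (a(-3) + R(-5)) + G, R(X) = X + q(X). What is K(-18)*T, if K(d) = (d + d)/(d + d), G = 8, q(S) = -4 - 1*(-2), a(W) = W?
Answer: 4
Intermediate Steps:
q(S) = -2 (q(S) = -4 + 2 = -2)
R(X) = -2 + X (R(X) = X - 2 = -2 + X)
K(d) = 1 (K(d) = (2*d)/((2*d)) = (2*d)*(1/(2*d)) = 1)
T = 4 (T = 2 - ((-3 + (-2 - 5)) + 8) = 2 - ((-3 - 7) + 8) = 2 - (-10 + 8) = 2 - 1*(-2) = 2 + 2 = 4)
K(-18)*T = 1*4 = 4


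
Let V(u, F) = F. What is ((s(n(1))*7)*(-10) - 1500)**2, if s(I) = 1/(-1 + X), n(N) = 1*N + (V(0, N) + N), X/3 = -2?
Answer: 2220100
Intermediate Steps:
X = -6 (X = 3*(-2) = -6)
n(N) = 3*N (n(N) = 1*N + (N + N) = N + 2*N = 3*N)
s(I) = -1/7 (s(I) = 1/(-1 - 6) = 1/(-7) = -1/7)
((s(n(1))*7)*(-10) - 1500)**2 = (-1/7*7*(-10) - 1500)**2 = (-1*(-10) - 1500)**2 = (10 - 1500)**2 = (-1490)**2 = 2220100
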